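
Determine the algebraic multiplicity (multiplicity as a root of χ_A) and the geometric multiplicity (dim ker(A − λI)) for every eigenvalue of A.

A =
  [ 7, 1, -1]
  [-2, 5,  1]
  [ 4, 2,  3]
λ = 5: alg = 3, geom = 1

Step 1 — factor the characteristic polynomial to read off the algebraic multiplicities:
  χ_A(x) = (x - 5)^3

Step 2 — compute geometric multiplicities via the rank-nullity identity g(λ) = n − rank(A − λI):
  rank(A − (5)·I) = 2, so dim ker(A − (5)·I) = n − 2 = 1

Summary:
  λ = 5: algebraic multiplicity = 3, geometric multiplicity = 1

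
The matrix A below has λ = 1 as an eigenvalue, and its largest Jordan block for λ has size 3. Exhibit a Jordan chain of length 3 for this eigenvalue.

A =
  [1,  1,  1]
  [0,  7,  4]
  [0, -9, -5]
A Jordan chain for λ = 1 of length 3:
v_1 = (-3, 0, 0)ᵀ
v_2 = (1, 6, -9)ᵀ
v_3 = (0, 1, 0)ᵀ

Let N = A − (1)·I. We want v_3 with N^3 v_3 = 0 but N^2 v_3 ≠ 0; then v_{j-1} := N · v_j for j = 3, …, 2.

Pick v_3 = (0, 1, 0)ᵀ.
Then v_2 = N · v_3 = (1, 6, -9)ᵀ.
Then v_1 = N · v_2 = (-3, 0, 0)ᵀ.

Sanity check: (A − (1)·I) v_1 = (0, 0, 0)ᵀ = 0. ✓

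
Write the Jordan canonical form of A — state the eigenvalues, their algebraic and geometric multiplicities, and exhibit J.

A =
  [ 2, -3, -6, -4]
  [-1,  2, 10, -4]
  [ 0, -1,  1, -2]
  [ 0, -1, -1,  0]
J_3(1) ⊕ J_1(2)

The characteristic polynomial is
  det(x·I − A) = x^4 - 5*x^3 + 9*x^2 - 7*x + 2 = (x - 2)*(x - 1)^3

Eigenvalues and multiplicities (the geometric multiplicity of λ is n − rank(A − λI), which equals the number of Jordan blocks for λ):
  λ = 1: algebraic multiplicity = 3, geometric multiplicity = 1
  λ = 2: algebraic multiplicity = 1, geometric multiplicity = 1

Determining the block sizes for each eigenvalue:
  λ = 1: one block (gm = 1), so the single block has size am = 3 → block sizes [3]
  λ = 2: one block (gm = 1), so the single block has size am = 1 → block sizes [1]

Assembling the blocks gives a Jordan form
J =
  [1, 1, 0, 0]
  [0, 1, 1, 0]
  [0, 0, 1, 0]
  [0, 0, 0, 2]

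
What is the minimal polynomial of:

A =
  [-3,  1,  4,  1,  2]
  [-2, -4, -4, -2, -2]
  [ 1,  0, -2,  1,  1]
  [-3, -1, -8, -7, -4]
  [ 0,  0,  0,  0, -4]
x^2 + 8*x + 16

The characteristic polynomial is χ_A(x) = (x + 4)^5, so the eigenvalues are known. The minimal polynomial is
  m_A(x) = Π_λ (x − λ)^{k_λ}
where k_λ is the size of the *largest* Jordan block for λ (equivalently, the smallest k with (A − λI)^k v = 0 for every generalised eigenvector v of λ).

  λ = -4: largest Jordan block has size 2, contributing (x + 4)^2

So m_A(x) = (x + 4)^2 = x^2 + 8*x + 16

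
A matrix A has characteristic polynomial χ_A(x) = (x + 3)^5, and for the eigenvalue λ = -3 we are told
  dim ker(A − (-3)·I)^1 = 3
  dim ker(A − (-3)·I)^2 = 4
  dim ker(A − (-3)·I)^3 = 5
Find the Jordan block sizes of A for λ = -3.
Block sizes for λ = -3: [3, 1, 1]

From the dimensions of kernels of powers, the number of Jordan blocks of size at least j is d_j − d_{j−1} where d_j = dim ker(N^j) (with d_0 = 0). Computing the differences gives [3, 1, 1].
The number of blocks of size exactly k is (#blocks of size ≥ k) − (#blocks of size ≥ k + 1), so the partition is: 2 block(s) of size 1, 1 block(s) of size 3.
In nonincreasing order the block sizes are [3, 1, 1].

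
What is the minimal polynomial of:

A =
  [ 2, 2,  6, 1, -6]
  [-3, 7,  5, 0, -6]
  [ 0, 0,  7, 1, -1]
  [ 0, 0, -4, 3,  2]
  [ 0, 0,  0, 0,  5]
x^4 - 19*x^3 + 135*x^2 - 425*x + 500

The characteristic polynomial is χ_A(x) = (x - 5)^4*(x - 4), so the eigenvalues are known. The minimal polynomial is
  m_A(x) = Π_λ (x − λ)^{k_λ}
where k_λ is the size of the *largest* Jordan block for λ (equivalently, the smallest k with (A − λI)^k v = 0 for every generalised eigenvector v of λ).

  λ = 4: largest Jordan block has size 1, contributing (x − 4)
  λ = 5: largest Jordan block has size 3, contributing (x − 5)^3

So m_A(x) = (x - 5)^3*(x - 4) = x^4 - 19*x^3 + 135*x^2 - 425*x + 500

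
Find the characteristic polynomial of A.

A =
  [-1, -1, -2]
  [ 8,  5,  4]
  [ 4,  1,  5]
x^3 - 9*x^2 + 27*x - 27

Expanding det(x·I − A) (e.g. by cofactor expansion or by noting that A is similar to its Jordan form J, which has the same characteristic polynomial as A) gives
  χ_A(x) = x^3 - 9*x^2 + 27*x - 27
which factors as (x - 3)^3. The eigenvalues (with algebraic multiplicities) are λ = 3 with multiplicity 3.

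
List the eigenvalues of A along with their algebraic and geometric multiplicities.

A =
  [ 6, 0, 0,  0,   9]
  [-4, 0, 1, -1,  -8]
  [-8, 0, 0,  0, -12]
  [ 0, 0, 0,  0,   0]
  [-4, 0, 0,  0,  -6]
λ = 0: alg = 5, geom = 3

Step 1 — factor the characteristic polynomial to read off the algebraic multiplicities:
  χ_A(x) = x^5

Step 2 — compute geometric multiplicities via the rank-nullity identity g(λ) = n − rank(A − λI):
  rank(A − (0)·I) = 2, so dim ker(A − (0)·I) = n − 2 = 3

Summary:
  λ = 0: algebraic multiplicity = 5, geometric multiplicity = 3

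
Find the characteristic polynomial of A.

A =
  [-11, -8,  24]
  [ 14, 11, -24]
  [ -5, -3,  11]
x^3 - 11*x^2 + 39*x - 45

Expanding det(x·I − A) (e.g. by cofactor expansion or by noting that A is similar to its Jordan form J, which has the same characteristic polynomial as A) gives
  χ_A(x) = x^3 - 11*x^2 + 39*x - 45
which factors as (x - 5)*(x - 3)^2. The eigenvalues (with algebraic multiplicities) are λ = 3 with multiplicity 2, λ = 5 with multiplicity 1.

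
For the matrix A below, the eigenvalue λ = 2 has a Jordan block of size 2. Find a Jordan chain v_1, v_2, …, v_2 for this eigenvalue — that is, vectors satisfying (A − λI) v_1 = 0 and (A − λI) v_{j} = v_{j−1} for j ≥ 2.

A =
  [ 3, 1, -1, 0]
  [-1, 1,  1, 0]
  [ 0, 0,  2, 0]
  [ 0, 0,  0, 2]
A Jordan chain for λ = 2 of length 2:
v_1 = (1, -1, 0, 0)ᵀ
v_2 = (1, 0, 0, 0)ᵀ

Let N = A − (2)·I. We want v_2 with N^2 v_2 = 0 but N^1 v_2 ≠ 0; then v_{j-1} := N · v_j for j = 2, …, 2.

Pick v_2 = (1, 0, 0, 0)ᵀ.
Then v_1 = N · v_2 = (1, -1, 0, 0)ᵀ.

Sanity check: (A − (2)·I) v_1 = (0, 0, 0, 0)ᵀ = 0. ✓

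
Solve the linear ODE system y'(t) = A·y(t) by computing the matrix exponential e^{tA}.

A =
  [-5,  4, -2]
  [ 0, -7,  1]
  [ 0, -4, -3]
e^{tA} =
  [exp(-5*t), 4*t*exp(-5*t), -2*t*exp(-5*t)]
  [0, -2*t*exp(-5*t) + exp(-5*t), t*exp(-5*t)]
  [0, -4*t*exp(-5*t), 2*t*exp(-5*t) + exp(-5*t)]

Strategy: write A = P · J · P⁻¹ where J is a Jordan canonical form, so e^{tA} = P · e^{tJ} · P⁻¹, and e^{tJ} can be computed block-by-block.

A has Jordan form
J =
  [-5,  1,  0]
  [ 0, -5,  0]
  [ 0,  0, -5]
(up to reordering of blocks).

Per-block formulas:
  For a 1×1 block at λ = -5: exp(t · [-5]) = [e^(-5t)].
  For a 2×2 Jordan block J_2(-5): exp(t · J_2(-5)) = e^(-5t)·(I + t·N), where N is the 2×2 nilpotent shift.

After assembling e^{tJ} and conjugating by P, we get:

e^{tA} =
  [exp(-5*t), 4*t*exp(-5*t), -2*t*exp(-5*t)]
  [0, -2*t*exp(-5*t) + exp(-5*t), t*exp(-5*t)]
  [0, -4*t*exp(-5*t), 2*t*exp(-5*t) + exp(-5*t)]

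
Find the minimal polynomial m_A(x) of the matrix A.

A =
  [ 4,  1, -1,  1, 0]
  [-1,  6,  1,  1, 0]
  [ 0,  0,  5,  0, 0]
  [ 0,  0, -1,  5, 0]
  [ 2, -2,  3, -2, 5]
x^3 - 15*x^2 + 75*x - 125

The characteristic polynomial is χ_A(x) = (x - 5)^5, so the eigenvalues are known. The minimal polynomial is
  m_A(x) = Π_λ (x − λ)^{k_λ}
where k_λ is the size of the *largest* Jordan block for λ (equivalently, the smallest k with (A − λI)^k v = 0 for every generalised eigenvector v of λ).

  λ = 5: largest Jordan block has size 3, contributing (x − 5)^3

So m_A(x) = (x - 5)^3 = x^3 - 15*x^2 + 75*x - 125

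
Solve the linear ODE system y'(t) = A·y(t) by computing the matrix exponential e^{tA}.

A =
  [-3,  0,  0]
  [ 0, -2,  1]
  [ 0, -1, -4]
e^{tA} =
  [exp(-3*t), 0, 0]
  [0, t*exp(-3*t) + exp(-3*t), t*exp(-3*t)]
  [0, -t*exp(-3*t), -t*exp(-3*t) + exp(-3*t)]

Strategy: write A = P · J · P⁻¹ where J is a Jordan canonical form, so e^{tA} = P · e^{tJ} · P⁻¹, and e^{tJ} can be computed block-by-block.

A has Jordan form
J =
  [-3,  1,  0]
  [ 0, -3,  0]
  [ 0,  0, -3]
(up to reordering of blocks).

Per-block formulas:
  For a 1×1 block at λ = -3: exp(t · [-3]) = [e^(-3t)].
  For a 2×2 Jordan block J_2(-3): exp(t · J_2(-3)) = e^(-3t)·(I + t·N), where N is the 2×2 nilpotent shift.

After assembling e^{tJ} and conjugating by P, we get:

e^{tA} =
  [exp(-3*t), 0, 0]
  [0, t*exp(-3*t) + exp(-3*t), t*exp(-3*t)]
  [0, -t*exp(-3*t), -t*exp(-3*t) + exp(-3*t)]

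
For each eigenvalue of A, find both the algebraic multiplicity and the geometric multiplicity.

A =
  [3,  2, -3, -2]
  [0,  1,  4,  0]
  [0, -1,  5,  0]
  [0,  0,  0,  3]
λ = 3: alg = 4, geom = 2

Step 1 — factor the characteristic polynomial to read off the algebraic multiplicities:
  χ_A(x) = (x - 3)^4

Step 2 — compute geometric multiplicities via the rank-nullity identity g(λ) = n − rank(A − λI):
  rank(A − (3)·I) = 2, so dim ker(A − (3)·I) = n − 2 = 2

Summary:
  λ = 3: algebraic multiplicity = 4, geometric multiplicity = 2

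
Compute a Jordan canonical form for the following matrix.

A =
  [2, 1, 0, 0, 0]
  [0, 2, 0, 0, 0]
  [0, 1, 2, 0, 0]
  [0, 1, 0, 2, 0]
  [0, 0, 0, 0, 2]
J_2(2) ⊕ J_1(2) ⊕ J_1(2) ⊕ J_1(2)

The characteristic polynomial is
  det(x·I − A) = x^5 - 10*x^4 + 40*x^3 - 80*x^2 + 80*x - 32 = (x - 2)^5

Eigenvalues and multiplicities (the geometric multiplicity of λ is n − rank(A − λI), which equals the number of Jordan blocks for λ):
  λ = 2: algebraic multiplicity = 5, geometric multiplicity = 4

Determining the block sizes for each eigenvalue:
  λ = 2: 4 blocks summing to 5 forces exactly one block of size 2 and the rest size 1 → block sizes [2, 1, 1, 1]

Assembling the blocks gives a Jordan form
J =
  [2, 1, 0, 0, 0]
  [0, 2, 0, 0, 0]
  [0, 0, 2, 0, 0]
  [0, 0, 0, 2, 0]
  [0, 0, 0, 0, 2]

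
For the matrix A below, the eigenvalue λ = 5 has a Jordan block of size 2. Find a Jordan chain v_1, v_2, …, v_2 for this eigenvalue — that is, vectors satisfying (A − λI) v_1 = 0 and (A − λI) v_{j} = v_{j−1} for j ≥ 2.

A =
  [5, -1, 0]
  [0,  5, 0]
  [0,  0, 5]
A Jordan chain for λ = 5 of length 2:
v_1 = (-1, 0, 0)ᵀ
v_2 = (0, 1, 0)ᵀ

Let N = A − (5)·I. We want v_2 with N^2 v_2 = 0 but N^1 v_2 ≠ 0; then v_{j-1} := N · v_j for j = 2, …, 2.

Pick v_2 = (0, 1, 0)ᵀ.
Then v_1 = N · v_2 = (-1, 0, 0)ᵀ.

Sanity check: (A − (5)·I) v_1 = (0, 0, 0)ᵀ = 0. ✓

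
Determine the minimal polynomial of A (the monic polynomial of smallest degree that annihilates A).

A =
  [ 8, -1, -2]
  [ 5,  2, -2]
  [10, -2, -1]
x^2 - 6*x + 9

The characteristic polynomial is χ_A(x) = (x - 3)^3, so the eigenvalues are known. The minimal polynomial is
  m_A(x) = Π_λ (x − λ)^{k_λ}
where k_λ is the size of the *largest* Jordan block for λ (equivalently, the smallest k with (A − λI)^k v = 0 for every generalised eigenvector v of λ).

  λ = 3: largest Jordan block has size 2, contributing (x − 3)^2

So m_A(x) = (x - 3)^2 = x^2 - 6*x + 9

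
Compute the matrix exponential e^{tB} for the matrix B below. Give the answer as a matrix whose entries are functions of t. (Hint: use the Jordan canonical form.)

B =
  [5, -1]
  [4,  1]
e^{tB} =
  [2*t*exp(3*t) + exp(3*t), -t*exp(3*t)]
  [4*t*exp(3*t), -2*t*exp(3*t) + exp(3*t)]

Strategy: write B = P · J · P⁻¹ where J is a Jordan canonical form, so e^{tB} = P · e^{tJ} · P⁻¹, and e^{tJ} can be computed block-by-block.

B has Jordan form
J =
  [3, 1]
  [0, 3]
(up to reordering of blocks).

Per-block formulas:
  For a 2×2 Jordan block J_2(3): exp(t · J_2(3)) = e^(3t)·(I + t·N), where N is the 2×2 nilpotent shift.

After assembling e^{tJ} and conjugating by P, we get:

e^{tB} =
  [2*t*exp(3*t) + exp(3*t), -t*exp(3*t)]
  [4*t*exp(3*t), -2*t*exp(3*t) + exp(3*t)]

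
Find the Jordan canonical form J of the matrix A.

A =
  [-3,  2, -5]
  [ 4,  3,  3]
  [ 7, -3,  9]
J_3(3)

The characteristic polynomial is
  det(x·I − A) = x^3 - 9*x^2 + 27*x - 27 = (x - 3)^3

Eigenvalues and multiplicities (the geometric multiplicity of λ is n − rank(A − λI), which equals the number of Jordan blocks for λ):
  λ = 3: algebraic multiplicity = 3, geometric multiplicity = 1

Determining the block sizes for each eigenvalue:
  λ = 3: one block (gm = 1), so the single block has size am = 3 → block sizes [3]

Assembling the blocks gives a Jordan form
J =
  [3, 1, 0]
  [0, 3, 1]
  [0, 0, 3]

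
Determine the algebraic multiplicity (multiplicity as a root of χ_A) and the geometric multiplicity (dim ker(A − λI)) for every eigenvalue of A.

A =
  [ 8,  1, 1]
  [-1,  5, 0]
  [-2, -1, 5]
λ = 6: alg = 3, geom = 1

Step 1 — factor the characteristic polynomial to read off the algebraic multiplicities:
  χ_A(x) = (x - 6)^3

Step 2 — compute geometric multiplicities via the rank-nullity identity g(λ) = n − rank(A − λI):
  rank(A − (6)·I) = 2, so dim ker(A − (6)·I) = n − 2 = 1

Summary:
  λ = 6: algebraic multiplicity = 3, geometric multiplicity = 1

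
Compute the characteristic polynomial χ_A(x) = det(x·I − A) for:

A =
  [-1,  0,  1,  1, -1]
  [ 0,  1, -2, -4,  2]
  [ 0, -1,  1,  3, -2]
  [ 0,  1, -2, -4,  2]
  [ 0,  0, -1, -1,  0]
x^5 + 3*x^4 + 3*x^3 + x^2

Expanding det(x·I − A) (e.g. by cofactor expansion or by noting that A is similar to its Jordan form J, which has the same characteristic polynomial as A) gives
  χ_A(x) = x^5 + 3*x^4 + 3*x^3 + x^2
which factors as x^2*(x + 1)^3. The eigenvalues (with algebraic multiplicities) are λ = -1 with multiplicity 3, λ = 0 with multiplicity 2.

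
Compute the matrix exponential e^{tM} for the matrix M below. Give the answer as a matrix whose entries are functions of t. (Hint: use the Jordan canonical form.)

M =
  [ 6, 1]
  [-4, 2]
e^{tM} =
  [2*t*exp(4*t) + exp(4*t), t*exp(4*t)]
  [-4*t*exp(4*t), -2*t*exp(4*t) + exp(4*t)]

Strategy: write M = P · J · P⁻¹ where J is a Jordan canonical form, so e^{tM} = P · e^{tJ} · P⁻¹, and e^{tJ} can be computed block-by-block.

M has Jordan form
J =
  [4, 1]
  [0, 4]
(up to reordering of blocks).

Per-block formulas:
  For a 2×2 Jordan block J_2(4): exp(t · J_2(4)) = e^(4t)·(I + t·N), where N is the 2×2 nilpotent shift.

After assembling e^{tJ} and conjugating by P, we get:

e^{tM} =
  [2*t*exp(4*t) + exp(4*t), t*exp(4*t)]
  [-4*t*exp(4*t), -2*t*exp(4*t) + exp(4*t)]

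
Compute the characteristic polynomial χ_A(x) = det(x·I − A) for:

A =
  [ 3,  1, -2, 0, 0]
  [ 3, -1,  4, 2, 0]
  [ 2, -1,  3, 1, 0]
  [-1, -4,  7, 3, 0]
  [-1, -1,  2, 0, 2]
x^5 - 10*x^4 + 40*x^3 - 80*x^2 + 80*x - 32

Expanding det(x·I − A) (e.g. by cofactor expansion or by noting that A is similar to its Jordan form J, which has the same characteristic polynomial as A) gives
  χ_A(x) = x^5 - 10*x^4 + 40*x^3 - 80*x^2 + 80*x - 32
which factors as (x - 2)^5. The eigenvalues (with algebraic multiplicities) are λ = 2 with multiplicity 5.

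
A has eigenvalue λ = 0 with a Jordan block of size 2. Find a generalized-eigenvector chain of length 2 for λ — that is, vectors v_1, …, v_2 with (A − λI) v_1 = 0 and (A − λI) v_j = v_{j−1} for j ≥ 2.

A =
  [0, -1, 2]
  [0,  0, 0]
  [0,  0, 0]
A Jordan chain for λ = 0 of length 2:
v_1 = (-1, 0, 0)ᵀ
v_2 = (0, 1, 0)ᵀ

Let N = A − (0)·I. We want v_2 with N^2 v_2 = 0 but N^1 v_2 ≠ 0; then v_{j-1} := N · v_j for j = 2, …, 2.

Pick v_2 = (0, 1, 0)ᵀ.
Then v_1 = N · v_2 = (-1, 0, 0)ᵀ.

Sanity check: (A − (0)·I) v_1 = (0, 0, 0)ᵀ = 0. ✓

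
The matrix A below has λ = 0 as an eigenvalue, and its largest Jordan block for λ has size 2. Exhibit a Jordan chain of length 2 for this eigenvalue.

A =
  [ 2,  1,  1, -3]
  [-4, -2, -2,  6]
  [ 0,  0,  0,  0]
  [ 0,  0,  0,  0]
A Jordan chain for λ = 0 of length 2:
v_1 = (2, -4, 0, 0)ᵀ
v_2 = (1, 0, 0, 0)ᵀ

Let N = A − (0)·I. We want v_2 with N^2 v_2 = 0 but N^1 v_2 ≠ 0; then v_{j-1} := N · v_j for j = 2, …, 2.

Pick v_2 = (1, 0, 0, 0)ᵀ.
Then v_1 = N · v_2 = (2, -4, 0, 0)ᵀ.

Sanity check: (A − (0)·I) v_1 = (0, 0, 0, 0)ᵀ = 0. ✓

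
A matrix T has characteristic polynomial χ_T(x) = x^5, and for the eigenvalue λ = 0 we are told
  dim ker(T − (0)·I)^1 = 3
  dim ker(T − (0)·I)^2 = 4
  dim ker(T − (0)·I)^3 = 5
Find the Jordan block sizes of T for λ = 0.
Block sizes for λ = 0: [3, 1, 1]

From the dimensions of kernels of powers, the number of Jordan blocks of size at least j is d_j − d_{j−1} where d_j = dim ker(N^j) (with d_0 = 0). Computing the differences gives [3, 1, 1].
The number of blocks of size exactly k is (#blocks of size ≥ k) − (#blocks of size ≥ k + 1), so the partition is: 2 block(s) of size 1, 1 block(s) of size 3.
In nonincreasing order the block sizes are [3, 1, 1].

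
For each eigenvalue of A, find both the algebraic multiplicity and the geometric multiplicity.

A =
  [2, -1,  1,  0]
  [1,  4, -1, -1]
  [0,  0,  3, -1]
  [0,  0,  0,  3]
λ = 3: alg = 4, geom = 2

Step 1 — factor the characteristic polynomial to read off the algebraic multiplicities:
  χ_A(x) = (x - 3)^4

Step 2 — compute geometric multiplicities via the rank-nullity identity g(λ) = n − rank(A − λI):
  rank(A − (3)·I) = 2, so dim ker(A − (3)·I) = n − 2 = 2

Summary:
  λ = 3: algebraic multiplicity = 4, geometric multiplicity = 2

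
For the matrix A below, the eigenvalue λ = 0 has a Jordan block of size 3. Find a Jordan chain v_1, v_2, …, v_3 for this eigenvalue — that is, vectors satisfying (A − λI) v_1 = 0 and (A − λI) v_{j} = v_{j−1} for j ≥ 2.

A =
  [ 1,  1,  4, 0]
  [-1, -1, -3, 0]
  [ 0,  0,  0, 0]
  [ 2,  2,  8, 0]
A Jordan chain for λ = 0 of length 3:
v_1 = (1, -1, 0, 2)ᵀ
v_2 = (4, -3, 0, 8)ᵀ
v_3 = (0, 0, 1, 0)ᵀ

Let N = A − (0)·I. We want v_3 with N^3 v_3 = 0 but N^2 v_3 ≠ 0; then v_{j-1} := N · v_j for j = 3, …, 2.

Pick v_3 = (0, 0, 1, 0)ᵀ.
Then v_2 = N · v_3 = (4, -3, 0, 8)ᵀ.
Then v_1 = N · v_2 = (1, -1, 0, 2)ᵀ.

Sanity check: (A − (0)·I) v_1 = (0, 0, 0, 0)ᵀ = 0. ✓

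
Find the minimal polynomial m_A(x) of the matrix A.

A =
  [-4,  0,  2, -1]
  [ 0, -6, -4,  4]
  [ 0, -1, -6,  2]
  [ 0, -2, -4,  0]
x^2 + 8*x + 16

The characteristic polynomial is χ_A(x) = (x + 4)^4, so the eigenvalues are known. The minimal polynomial is
  m_A(x) = Π_λ (x − λ)^{k_λ}
where k_λ is the size of the *largest* Jordan block for λ (equivalently, the smallest k with (A − λI)^k v = 0 for every generalised eigenvector v of λ).

  λ = -4: largest Jordan block has size 2, contributing (x + 4)^2

So m_A(x) = (x + 4)^2 = x^2 + 8*x + 16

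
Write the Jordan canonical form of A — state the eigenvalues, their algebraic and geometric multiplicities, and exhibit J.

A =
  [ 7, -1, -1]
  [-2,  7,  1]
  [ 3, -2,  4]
J_3(6)

The characteristic polynomial is
  det(x·I − A) = x^3 - 18*x^2 + 108*x - 216 = (x - 6)^3

Eigenvalues and multiplicities (the geometric multiplicity of λ is n − rank(A − λI), which equals the number of Jordan blocks for λ):
  λ = 6: algebraic multiplicity = 3, geometric multiplicity = 1

Determining the block sizes for each eigenvalue:
  λ = 6: one block (gm = 1), so the single block has size am = 3 → block sizes [3]

Assembling the blocks gives a Jordan form
J =
  [6, 1, 0]
  [0, 6, 1]
  [0, 0, 6]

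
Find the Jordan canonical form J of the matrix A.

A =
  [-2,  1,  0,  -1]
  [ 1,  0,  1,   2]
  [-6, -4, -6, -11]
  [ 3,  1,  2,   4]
J_3(-1) ⊕ J_1(-1)

The characteristic polynomial is
  det(x·I − A) = x^4 + 4*x^3 + 6*x^2 + 4*x + 1 = (x + 1)^4

Eigenvalues and multiplicities (the geometric multiplicity of λ is n − rank(A − λI), which equals the number of Jordan blocks for λ):
  λ = -1: algebraic multiplicity = 4, geometric multiplicity = 2

Determining the block sizes for each eigenvalue:
  λ = -1: with am = 4 and gm = 2, the partition is not yet determined (e.g. several partitions of 4 into 2 parts exist). Let N = A − (-1)·I. Computing rank(N^1) = 2, rank(N^2) = 1, rank(N^3) = 0; the number of blocks of size ≥ j is rank(N^{j−1}) − rank(N^j), giving [2, 1, 1]. So we have 1 block(s) of size 3, 1 block(s) of size 1 → block sizes [3, 1]

Assembling the blocks gives a Jordan form
J =
  [-1,  1,  0,  0]
  [ 0, -1,  1,  0]
  [ 0,  0, -1,  0]
  [ 0,  0,  0, -1]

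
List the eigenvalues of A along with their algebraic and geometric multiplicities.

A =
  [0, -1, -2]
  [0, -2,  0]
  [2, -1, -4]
λ = -2: alg = 3, geom = 2

Step 1 — factor the characteristic polynomial to read off the algebraic multiplicities:
  χ_A(x) = (x + 2)^3

Step 2 — compute geometric multiplicities via the rank-nullity identity g(λ) = n − rank(A − λI):
  rank(A − (-2)·I) = 1, so dim ker(A − (-2)·I) = n − 1 = 2

Summary:
  λ = -2: algebraic multiplicity = 3, geometric multiplicity = 2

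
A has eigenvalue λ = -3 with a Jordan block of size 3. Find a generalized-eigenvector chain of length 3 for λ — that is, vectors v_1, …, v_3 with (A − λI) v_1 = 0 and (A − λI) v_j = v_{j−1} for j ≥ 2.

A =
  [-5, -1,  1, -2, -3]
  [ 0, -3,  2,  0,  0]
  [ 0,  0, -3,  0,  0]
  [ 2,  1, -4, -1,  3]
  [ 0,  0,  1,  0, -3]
A Jordan chain for λ = -3 of length 3:
v_1 = (1, 0, 0, -1, 0)ᵀ
v_2 = (1, 2, 0, -4, 1)ᵀ
v_3 = (0, 0, 1, 0, 0)ᵀ

Let N = A − (-3)·I. We want v_3 with N^3 v_3 = 0 but N^2 v_3 ≠ 0; then v_{j-1} := N · v_j for j = 3, …, 2.

Pick v_3 = (0, 0, 1, 0, 0)ᵀ.
Then v_2 = N · v_3 = (1, 2, 0, -4, 1)ᵀ.
Then v_1 = N · v_2 = (1, 0, 0, -1, 0)ᵀ.

Sanity check: (A − (-3)·I) v_1 = (0, 0, 0, 0, 0)ᵀ = 0. ✓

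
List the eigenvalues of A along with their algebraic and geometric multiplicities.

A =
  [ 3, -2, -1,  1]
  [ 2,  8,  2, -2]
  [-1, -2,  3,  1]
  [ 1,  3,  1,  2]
λ = 4: alg = 4, geom = 2

Step 1 — factor the characteristic polynomial to read off the algebraic multiplicities:
  χ_A(x) = (x - 4)^4

Step 2 — compute geometric multiplicities via the rank-nullity identity g(λ) = n − rank(A − λI):
  rank(A − (4)·I) = 2, so dim ker(A − (4)·I) = n − 2 = 2

Summary:
  λ = 4: algebraic multiplicity = 4, geometric multiplicity = 2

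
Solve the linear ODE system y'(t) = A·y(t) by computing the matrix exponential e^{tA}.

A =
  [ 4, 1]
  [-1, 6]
e^{tA} =
  [-t*exp(5*t) + exp(5*t), t*exp(5*t)]
  [-t*exp(5*t), t*exp(5*t) + exp(5*t)]

Strategy: write A = P · J · P⁻¹ where J is a Jordan canonical form, so e^{tA} = P · e^{tJ} · P⁻¹, and e^{tJ} can be computed block-by-block.

A has Jordan form
J =
  [5, 1]
  [0, 5]
(up to reordering of blocks).

Per-block formulas:
  For a 2×2 Jordan block J_2(5): exp(t · J_2(5)) = e^(5t)·(I + t·N), where N is the 2×2 nilpotent shift.

After assembling e^{tJ} and conjugating by P, we get:

e^{tA} =
  [-t*exp(5*t) + exp(5*t), t*exp(5*t)]
  [-t*exp(5*t), t*exp(5*t) + exp(5*t)]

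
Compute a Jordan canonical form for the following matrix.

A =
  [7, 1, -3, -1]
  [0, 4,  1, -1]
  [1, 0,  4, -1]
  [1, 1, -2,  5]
J_2(5) ⊕ J_2(5)

The characteristic polynomial is
  det(x·I − A) = x^4 - 20*x^3 + 150*x^2 - 500*x + 625 = (x - 5)^4

Eigenvalues and multiplicities (the geometric multiplicity of λ is n − rank(A − λI), which equals the number of Jordan blocks for λ):
  λ = 5: algebraic multiplicity = 4, geometric multiplicity = 2

Determining the block sizes for each eigenvalue:
  λ = 5: with am = 4 and gm = 2, the partition is not yet determined (e.g. several partitions of 4 into 2 parts exist). Let N = A − (5)·I. Computing rank(N^1) = 2, rank(N^2) = 0; the number of blocks of size ≥ j is rank(N^{j−1}) − rank(N^j), giving [2, 2]. So we have 2 block(s) of size 2 → block sizes [2, 2]

Assembling the blocks gives a Jordan form
J =
  [5, 1, 0, 0]
  [0, 5, 0, 0]
  [0, 0, 5, 1]
  [0, 0, 0, 5]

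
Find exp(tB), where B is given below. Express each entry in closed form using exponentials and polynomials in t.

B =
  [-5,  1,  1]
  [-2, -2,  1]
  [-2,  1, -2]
e^{tB} =
  [-2*t*exp(-3*t) + exp(-3*t), t*exp(-3*t), t*exp(-3*t)]
  [-2*t*exp(-3*t), t*exp(-3*t) + exp(-3*t), t*exp(-3*t)]
  [-2*t*exp(-3*t), t*exp(-3*t), t*exp(-3*t) + exp(-3*t)]

Strategy: write B = P · J · P⁻¹ where J is a Jordan canonical form, so e^{tB} = P · e^{tJ} · P⁻¹, and e^{tJ} can be computed block-by-block.

B has Jordan form
J =
  [-3,  1,  0]
  [ 0, -3,  0]
  [ 0,  0, -3]
(up to reordering of blocks).

Per-block formulas:
  For a 1×1 block at λ = -3: exp(t · [-3]) = [e^(-3t)].
  For a 2×2 Jordan block J_2(-3): exp(t · J_2(-3)) = e^(-3t)·(I + t·N), where N is the 2×2 nilpotent shift.

After assembling e^{tJ} and conjugating by P, we get:

e^{tB} =
  [-2*t*exp(-3*t) + exp(-3*t), t*exp(-3*t), t*exp(-3*t)]
  [-2*t*exp(-3*t), t*exp(-3*t) + exp(-3*t), t*exp(-3*t)]
  [-2*t*exp(-3*t), t*exp(-3*t), t*exp(-3*t) + exp(-3*t)]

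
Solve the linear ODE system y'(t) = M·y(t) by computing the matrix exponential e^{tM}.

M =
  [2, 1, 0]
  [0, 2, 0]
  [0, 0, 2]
e^{tM} =
  [exp(2*t), t*exp(2*t), 0]
  [0, exp(2*t), 0]
  [0, 0, exp(2*t)]

Strategy: write M = P · J · P⁻¹ where J is a Jordan canonical form, so e^{tM} = P · e^{tJ} · P⁻¹, and e^{tJ} can be computed block-by-block.

M has Jordan form
J =
  [2, 1, 0]
  [0, 2, 0]
  [0, 0, 2]
(up to reordering of blocks).

Per-block formulas:
  For a 1×1 block at λ = 2: exp(t · [2]) = [e^(2t)].
  For a 2×2 Jordan block J_2(2): exp(t · J_2(2)) = e^(2t)·(I + t·N), where N is the 2×2 nilpotent shift.

After assembling e^{tJ} and conjugating by P, we get:

e^{tM} =
  [exp(2*t), t*exp(2*t), 0]
  [0, exp(2*t), 0]
  [0, 0, exp(2*t)]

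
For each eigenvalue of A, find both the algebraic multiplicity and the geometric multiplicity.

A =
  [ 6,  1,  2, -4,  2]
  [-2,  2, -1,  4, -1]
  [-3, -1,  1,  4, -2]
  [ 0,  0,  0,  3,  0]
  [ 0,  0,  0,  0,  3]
λ = 3: alg = 5, geom = 3

Step 1 — factor the characteristic polynomial to read off the algebraic multiplicities:
  χ_A(x) = (x - 3)^5

Step 2 — compute geometric multiplicities via the rank-nullity identity g(λ) = n − rank(A − λI):
  rank(A − (3)·I) = 2, so dim ker(A − (3)·I) = n − 2 = 3

Summary:
  λ = 3: algebraic multiplicity = 5, geometric multiplicity = 3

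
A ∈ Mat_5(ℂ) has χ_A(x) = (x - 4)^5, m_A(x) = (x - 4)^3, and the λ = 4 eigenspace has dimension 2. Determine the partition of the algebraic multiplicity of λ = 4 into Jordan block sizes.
Block sizes for λ = 4: [3, 2]

Step 1 — from the characteristic polynomial, algebraic multiplicity of λ = 4 is 5. From dim ker(A − (4)·I) = 2, there are exactly 2 Jordan blocks for λ = 4.
Step 2 — from the minimal polynomial, the factor (x − 4)^3 tells us the largest block for λ = 4 has size 3.
Step 3 — with total size 5, 2 blocks, and largest block 3, the block sizes (in nonincreasing order) are [3, 2].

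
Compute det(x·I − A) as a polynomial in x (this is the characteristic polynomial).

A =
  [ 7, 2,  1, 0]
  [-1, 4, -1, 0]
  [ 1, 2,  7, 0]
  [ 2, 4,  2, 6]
x^4 - 24*x^3 + 216*x^2 - 864*x + 1296

Expanding det(x·I − A) (e.g. by cofactor expansion or by noting that A is similar to its Jordan form J, which has the same characteristic polynomial as A) gives
  χ_A(x) = x^4 - 24*x^3 + 216*x^2 - 864*x + 1296
which factors as (x - 6)^4. The eigenvalues (with algebraic multiplicities) are λ = 6 with multiplicity 4.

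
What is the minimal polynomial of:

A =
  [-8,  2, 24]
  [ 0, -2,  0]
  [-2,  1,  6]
x^3 + 4*x^2 + 4*x

The characteristic polynomial is χ_A(x) = x*(x + 2)^2, so the eigenvalues are known. The minimal polynomial is
  m_A(x) = Π_λ (x − λ)^{k_λ}
where k_λ is the size of the *largest* Jordan block for λ (equivalently, the smallest k with (A − λI)^k v = 0 for every generalised eigenvector v of λ).

  λ = -2: largest Jordan block has size 2, contributing (x + 2)^2
  λ = 0: largest Jordan block has size 1, contributing (x − 0)

So m_A(x) = x*(x + 2)^2 = x^3 + 4*x^2 + 4*x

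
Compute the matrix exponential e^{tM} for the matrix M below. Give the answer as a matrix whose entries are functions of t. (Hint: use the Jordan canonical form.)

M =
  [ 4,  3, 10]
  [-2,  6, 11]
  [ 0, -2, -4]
e^{tM} =
  [-t^2*exp(2*t) + 2*t*exp(2*t) + exp(2*t), -t^2*exp(2*t) + 3*t*exp(2*t), -7*t^2*exp(2*t)/2 + 10*t*exp(2*t)]
  [-6*t^2*exp(2*t) - 2*t*exp(2*t), -6*t^2*exp(2*t) + 4*t*exp(2*t) + exp(2*t), -21*t^2*exp(2*t) + 11*t*exp(2*t)]
  [2*t^2*exp(2*t), 2*t^2*exp(2*t) - 2*t*exp(2*t), 7*t^2*exp(2*t) - 6*t*exp(2*t) + exp(2*t)]

Strategy: write M = P · J · P⁻¹ where J is a Jordan canonical form, so e^{tM} = P · e^{tJ} · P⁻¹, and e^{tJ} can be computed block-by-block.

M has Jordan form
J =
  [2, 1, 0]
  [0, 2, 1]
  [0, 0, 2]
(up to reordering of blocks).

Per-block formulas:
  For a 3×3 Jordan block J_3(2): exp(t · J_3(2)) = e^(2t)·(I + t·N + (t^2/2)·N^2), where N is the 3×3 nilpotent shift.

After assembling e^{tJ} and conjugating by P, we get:

e^{tM} =
  [-t^2*exp(2*t) + 2*t*exp(2*t) + exp(2*t), -t^2*exp(2*t) + 3*t*exp(2*t), -7*t^2*exp(2*t)/2 + 10*t*exp(2*t)]
  [-6*t^2*exp(2*t) - 2*t*exp(2*t), -6*t^2*exp(2*t) + 4*t*exp(2*t) + exp(2*t), -21*t^2*exp(2*t) + 11*t*exp(2*t)]
  [2*t^2*exp(2*t), 2*t^2*exp(2*t) - 2*t*exp(2*t), 7*t^2*exp(2*t) - 6*t*exp(2*t) + exp(2*t)]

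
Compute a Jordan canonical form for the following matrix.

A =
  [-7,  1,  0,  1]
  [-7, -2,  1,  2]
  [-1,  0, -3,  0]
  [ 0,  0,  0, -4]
J_3(-4) ⊕ J_1(-4)

The characteristic polynomial is
  det(x·I − A) = x^4 + 16*x^3 + 96*x^2 + 256*x + 256 = (x + 4)^4

Eigenvalues and multiplicities (the geometric multiplicity of λ is n − rank(A − λI), which equals the number of Jordan blocks for λ):
  λ = -4: algebraic multiplicity = 4, geometric multiplicity = 2

Determining the block sizes for each eigenvalue:
  λ = -4: with am = 4 and gm = 2, the partition is not yet determined (e.g. several partitions of 4 into 2 parts exist). Let N = A − (-4)·I. Computing rank(N^1) = 2, rank(N^2) = 1, rank(N^3) = 0; the number of blocks of size ≥ j is rank(N^{j−1}) − rank(N^j), giving [2, 1, 1]. So we have 1 block(s) of size 3, 1 block(s) of size 1 → block sizes [3, 1]

Assembling the blocks gives a Jordan form
J =
  [-4,  1,  0,  0]
  [ 0, -4,  1,  0]
  [ 0,  0, -4,  0]
  [ 0,  0,  0, -4]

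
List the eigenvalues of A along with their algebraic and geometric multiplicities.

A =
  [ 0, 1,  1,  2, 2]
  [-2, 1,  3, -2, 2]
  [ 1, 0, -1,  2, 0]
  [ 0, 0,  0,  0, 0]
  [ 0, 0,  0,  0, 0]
λ = 0: alg = 5, geom = 3

Step 1 — factor the characteristic polynomial to read off the algebraic multiplicities:
  χ_A(x) = x^5

Step 2 — compute geometric multiplicities via the rank-nullity identity g(λ) = n − rank(A − λI):
  rank(A − (0)·I) = 2, so dim ker(A − (0)·I) = n − 2 = 3

Summary:
  λ = 0: algebraic multiplicity = 5, geometric multiplicity = 3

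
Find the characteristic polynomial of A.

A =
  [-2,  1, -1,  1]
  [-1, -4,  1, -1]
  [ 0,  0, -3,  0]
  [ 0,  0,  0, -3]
x^4 + 12*x^3 + 54*x^2 + 108*x + 81

Expanding det(x·I − A) (e.g. by cofactor expansion or by noting that A is similar to its Jordan form J, which has the same characteristic polynomial as A) gives
  χ_A(x) = x^4 + 12*x^3 + 54*x^2 + 108*x + 81
which factors as (x + 3)^4. The eigenvalues (with algebraic multiplicities) are λ = -3 with multiplicity 4.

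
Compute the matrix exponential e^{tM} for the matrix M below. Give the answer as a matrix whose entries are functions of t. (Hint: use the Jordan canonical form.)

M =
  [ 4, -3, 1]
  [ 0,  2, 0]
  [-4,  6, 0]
e^{tM} =
  [2*t*exp(2*t) + exp(2*t), -3*t*exp(2*t), t*exp(2*t)]
  [0, exp(2*t), 0]
  [-4*t*exp(2*t), 6*t*exp(2*t), -2*t*exp(2*t) + exp(2*t)]

Strategy: write M = P · J · P⁻¹ where J is a Jordan canonical form, so e^{tM} = P · e^{tJ} · P⁻¹, and e^{tJ} can be computed block-by-block.

M has Jordan form
J =
  [2, 1, 0]
  [0, 2, 0]
  [0, 0, 2]
(up to reordering of blocks).

Per-block formulas:
  For a 2×2 Jordan block J_2(2): exp(t · J_2(2)) = e^(2t)·(I + t·N), where N is the 2×2 nilpotent shift.
  For a 1×1 block at λ = 2: exp(t · [2]) = [e^(2t)].

After assembling e^{tJ} and conjugating by P, we get:

e^{tM} =
  [2*t*exp(2*t) + exp(2*t), -3*t*exp(2*t), t*exp(2*t)]
  [0, exp(2*t), 0]
  [-4*t*exp(2*t), 6*t*exp(2*t), -2*t*exp(2*t) + exp(2*t)]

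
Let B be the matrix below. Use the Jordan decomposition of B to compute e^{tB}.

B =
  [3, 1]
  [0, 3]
e^{tB} =
  [exp(3*t), t*exp(3*t)]
  [0, exp(3*t)]

Strategy: write B = P · J · P⁻¹ where J is a Jordan canonical form, so e^{tB} = P · e^{tJ} · P⁻¹, and e^{tJ} can be computed block-by-block.

B has Jordan form
J =
  [3, 1]
  [0, 3]
(up to reordering of blocks).

Per-block formulas:
  For a 2×2 Jordan block J_2(3): exp(t · J_2(3)) = e^(3t)·(I + t·N), where N is the 2×2 nilpotent shift.

After assembling e^{tJ} and conjugating by P, we get:

e^{tB} =
  [exp(3*t), t*exp(3*t)]
  [0, exp(3*t)]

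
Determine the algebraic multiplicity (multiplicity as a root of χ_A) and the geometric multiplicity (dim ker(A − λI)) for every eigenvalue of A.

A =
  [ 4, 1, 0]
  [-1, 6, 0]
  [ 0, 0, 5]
λ = 5: alg = 3, geom = 2

Step 1 — factor the characteristic polynomial to read off the algebraic multiplicities:
  χ_A(x) = (x - 5)^3

Step 2 — compute geometric multiplicities via the rank-nullity identity g(λ) = n − rank(A − λI):
  rank(A − (5)·I) = 1, so dim ker(A − (5)·I) = n − 1 = 2

Summary:
  λ = 5: algebraic multiplicity = 3, geometric multiplicity = 2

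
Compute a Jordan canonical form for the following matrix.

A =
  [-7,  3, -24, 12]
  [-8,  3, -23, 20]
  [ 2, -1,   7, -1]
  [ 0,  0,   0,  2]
J_1(-1) ⊕ J_3(2)

The characteristic polynomial is
  det(x·I − A) = x^4 - 5*x^3 + 6*x^2 + 4*x - 8 = (x - 2)^3*(x + 1)

Eigenvalues and multiplicities (the geometric multiplicity of λ is n − rank(A − λI), which equals the number of Jordan blocks for λ):
  λ = -1: algebraic multiplicity = 1, geometric multiplicity = 1
  λ = 2: algebraic multiplicity = 3, geometric multiplicity = 1

Determining the block sizes for each eigenvalue:
  λ = -1: one block (gm = 1), so the single block has size am = 1 → block sizes [1]
  λ = 2: one block (gm = 1), so the single block has size am = 3 → block sizes [3]

Assembling the blocks gives a Jordan form
J =
  [-1, 0, 0, 0]
  [ 0, 2, 1, 0]
  [ 0, 0, 2, 1]
  [ 0, 0, 0, 2]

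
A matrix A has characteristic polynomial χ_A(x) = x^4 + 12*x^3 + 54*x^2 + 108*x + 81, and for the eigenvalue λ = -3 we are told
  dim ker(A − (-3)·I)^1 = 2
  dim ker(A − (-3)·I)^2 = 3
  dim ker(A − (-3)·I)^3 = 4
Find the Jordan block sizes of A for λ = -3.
Block sizes for λ = -3: [3, 1]

From the dimensions of kernels of powers, the number of Jordan blocks of size at least j is d_j − d_{j−1} where d_j = dim ker(N^j) (with d_0 = 0). Computing the differences gives [2, 1, 1].
The number of blocks of size exactly k is (#blocks of size ≥ k) − (#blocks of size ≥ k + 1), so the partition is: 1 block(s) of size 1, 1 block(s) of size 3.
In nonincreasing order the block sizes are [3, 1].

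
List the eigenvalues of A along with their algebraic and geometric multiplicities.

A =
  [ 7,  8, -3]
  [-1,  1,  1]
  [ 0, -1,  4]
λ = 4: alg = 3, geom = 1

Step 1 — factor the characteristic polynomial to read off the algebraic multiplicities:
  χ_A(x) = (x - 4)^3

Step 2 — compute geometric multiplicities via the rank-nullity identity g(λ) = n − rank(A − λI):
  rank(A − (4)·I) = 2, so dim ker(A − (4)·I) = n − 2 = 1

Summary:
  λ = 4: algebraic multiplicity = 3, geometric multiplicity = 1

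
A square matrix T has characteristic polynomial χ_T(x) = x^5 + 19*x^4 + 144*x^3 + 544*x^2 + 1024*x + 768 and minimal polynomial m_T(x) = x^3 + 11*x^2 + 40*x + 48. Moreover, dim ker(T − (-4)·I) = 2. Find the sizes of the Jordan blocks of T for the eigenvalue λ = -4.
Block sizes for λ = -4: [2, 2]

Step 1 — from the characteristic polynomial, algebraic multiplicity of λ = -4 is 4. From dim ker(T − (-4)·I) = 2, there are exactly 2 Jordan blocks for λ = -4.
Step 2 — from the minimal polynomial, the factor (x + 4)^2 tells us the largest block for λ = -4 has size 2.
Step 3 — with total size 4, 2 blocks, and largest block 2, the block sizes (in nonincreasing order) are [2, 2].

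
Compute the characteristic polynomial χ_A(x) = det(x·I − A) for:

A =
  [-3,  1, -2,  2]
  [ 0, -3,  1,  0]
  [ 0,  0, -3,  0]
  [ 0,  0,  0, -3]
x^4 + 12*x^3 + 54*x^2 + 108*x + 81

Expanding det(x·I − A) (e.g. by cofactor expansion or by noting that A is similar to its Jordan form J, which has the same characteristic polynomial as A) gives
  χ_A(x) = x^4 + 12*x^3 + 54*x^2 + 108*x + 81
which factors as (x + 3)^4. The eigenvalues (with algebraic multiplicities) are λ = -3 with multiplicity 4.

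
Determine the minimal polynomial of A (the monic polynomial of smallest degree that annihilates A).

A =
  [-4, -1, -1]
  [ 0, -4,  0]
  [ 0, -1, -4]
x^3 + 12*x^2 + 48*x + 64

The characteristic polynomial is χ_A(x) = (x + 4)^3, so the eigenvalues are known. The minimal polynomial is
  m_A(x) = Π_λ (x − λ)^{k_λ}
where k_λ is the size of the *largest* Jordan block for λ (equivalently, the smallest k with (A − λI)^k v = 0 for every generalised eigenvector v of λ).

  λ = -4: largest Jordan block has size 3, contributing (x + 4)^3

So m_A(x) = (x + 4)^3 = x^3 + 12*x^2 + 48*x + 64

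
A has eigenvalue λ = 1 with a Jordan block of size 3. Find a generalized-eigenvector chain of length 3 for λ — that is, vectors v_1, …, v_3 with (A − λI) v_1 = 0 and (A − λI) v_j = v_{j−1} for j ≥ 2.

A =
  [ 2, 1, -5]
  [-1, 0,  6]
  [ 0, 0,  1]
A Jordan chain for λ = 1 of length 3:
v_1 = (1, -1, 0)ᵀ
v_2 = (-5, 6, 0)ᵀ
v_3 = (0, 0, 1)ᵀ

Let N = A − (1)·I. We want v_3 with N^3 v_3 = 0 but N^2 v_3 ≠ 0; then v_{j-1} := N · v_j for j = 3, …, 2.

Pick v_3 = (0, 0, 1)ᵀ.
Then v_2 = N · v_3 = (-5, 6, 0)ᵀ.
Then v_1 = N · v_2 = (1, -1, 0)ᵀ.

Sanity check: (A − (1)·I) v_1 = (0, 0, 0)ᵀ = 0. ✓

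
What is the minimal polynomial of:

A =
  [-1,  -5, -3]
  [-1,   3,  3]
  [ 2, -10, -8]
x^2 + 4*x + 4

The characteristic polynomial is χ_A(x) = (x + 2)^3, so the eigenvalues are known. The minimal polynomial is
  m_A(x) = Π_λ (x − λ)^{k_λ}
where k_λ is the size of the *largest* Jordan block for λ (equivalently, the smallest k with (A − λI)^k v = 0 for every generalised eigenvector v of λ).

  λ = -2: largest Jordan block has size 2, contributing (x + 2)^2

So m_A(x) = (x + 2)^2 = x^2 + 4*x + 4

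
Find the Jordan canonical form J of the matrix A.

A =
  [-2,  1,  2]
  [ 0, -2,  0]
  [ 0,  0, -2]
J_2(-2) ⊕ J_1(-2)

The characteristic polynomial is
  det(x·I − A) = x^3 + 6*x^2 + 12*x + 8 = (x + 2)^3

Eigenvalues and multiplicities (the geometric multiplicity of λ is n − rank(A − λI), which equals the number of Jordan blocks for λ):
  λ = -2: algebraic multiplicity = 3, geometric multiplicity = 2

Determining the block sizes for each eigenvalue:
  λ = -2: 2 blocks summing to 3 forces exactly one block of size 2 and the rest size 1 → block sizes [2, 1]

Assembling the blocks gives a Jordan form
J =
  [-2,  1,  0]
  [ 0, -2,  0]
  [ 0,  0, -2]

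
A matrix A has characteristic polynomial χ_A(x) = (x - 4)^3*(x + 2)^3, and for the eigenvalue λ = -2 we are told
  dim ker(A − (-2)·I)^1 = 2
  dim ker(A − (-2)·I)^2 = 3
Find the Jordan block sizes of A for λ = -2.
Block sizes for λ = -2: [2, 1]

From the dimensions of kernels of powers, the number of Jordan blocks of size at least j is d_j − d_{j−1} where d_j = dim ker(N^j) (with d_0 = 0). Computing the differences gives [2, 1].
The number of blocks of size exactly k is (#blocks of size ≥ k) − (#blocks of size ≥ k + 1), so the partition is: 1 block(s) of size 1, 1 block(s) of size 2.
In nonincreasing order the block sizes are [2, 1].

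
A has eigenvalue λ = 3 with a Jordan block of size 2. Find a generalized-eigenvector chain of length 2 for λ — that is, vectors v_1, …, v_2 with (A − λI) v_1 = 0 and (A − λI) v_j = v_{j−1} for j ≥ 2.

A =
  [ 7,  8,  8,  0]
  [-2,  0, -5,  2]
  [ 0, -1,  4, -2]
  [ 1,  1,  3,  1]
A Jordan chain for λ = 3 of length 2:
v_1 = (4, -2, 0, 1)ᵀ
v_2 = (1, 0, 0, 0)ᵀ

Let N = A − (3)·I. We want v_2 with N^2 v_2 = 0 but N^1 v_2 ≠ 0; then v_{j-1} := N · v_j for j = 2, …, 2.

Pick v_2 = (1, 0, 0, 0)ᵀ.
Then v_1 = N · v_2 = (4, -2, 0, 1)ᵀ.

Sanity check: (A − (3)·I) v_1 = (0, 0, 0, 0)ᵀ = 0. ✓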